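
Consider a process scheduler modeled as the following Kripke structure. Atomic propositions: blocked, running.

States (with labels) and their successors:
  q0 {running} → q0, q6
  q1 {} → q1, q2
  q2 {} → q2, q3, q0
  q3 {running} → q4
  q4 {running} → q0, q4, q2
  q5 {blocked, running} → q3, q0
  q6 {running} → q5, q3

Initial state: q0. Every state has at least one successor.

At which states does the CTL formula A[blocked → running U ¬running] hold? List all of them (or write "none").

States satisfying blocked → running: {q0, q1, q2, q3, q4, q5, q6}.
States satisfying ¬running: {q1, q2}.
States satisfying A[blocked → running U ¬running]: {q1, q2}.

{q1, q2}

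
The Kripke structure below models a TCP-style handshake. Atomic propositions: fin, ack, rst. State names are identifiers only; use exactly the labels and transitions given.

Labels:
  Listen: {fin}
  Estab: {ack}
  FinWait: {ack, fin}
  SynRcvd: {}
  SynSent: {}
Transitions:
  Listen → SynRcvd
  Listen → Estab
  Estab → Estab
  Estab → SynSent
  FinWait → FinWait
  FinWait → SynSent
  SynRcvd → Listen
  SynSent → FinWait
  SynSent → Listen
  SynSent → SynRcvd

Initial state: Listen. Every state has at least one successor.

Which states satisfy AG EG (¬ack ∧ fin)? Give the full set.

States satisfying EG (¬ack ∧ fin): ∅.
States satisfying AG EG (¬ack ∧ fin): ∅.

none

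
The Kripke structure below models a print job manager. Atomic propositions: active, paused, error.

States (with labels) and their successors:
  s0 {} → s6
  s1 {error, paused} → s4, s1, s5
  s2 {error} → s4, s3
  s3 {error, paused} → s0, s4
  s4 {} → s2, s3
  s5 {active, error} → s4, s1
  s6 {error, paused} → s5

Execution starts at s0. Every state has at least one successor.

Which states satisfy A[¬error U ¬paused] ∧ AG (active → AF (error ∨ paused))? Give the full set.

{s0, s2, s4, s5}

States satisfying ¬error: {s0, s4}.
States satisfying ¬paused: {s0, s2, s4, s5}.
States satisfying A[¬error U ¬paused]: {s0, s2, s4, s5}.
States satisfying active → AF (error ∨ paused): {s0, s1, s2, s3, s4, s5, s6}.
States satisfying AG (active → AF (error ∨ paused)): {s0, s1, s2, s3, s4, s5, s6}.
States satisfying A[¬error U ¬paused] ∧ AG (active → AF (error ∨ paused)): {s0, s2, s4, s5}.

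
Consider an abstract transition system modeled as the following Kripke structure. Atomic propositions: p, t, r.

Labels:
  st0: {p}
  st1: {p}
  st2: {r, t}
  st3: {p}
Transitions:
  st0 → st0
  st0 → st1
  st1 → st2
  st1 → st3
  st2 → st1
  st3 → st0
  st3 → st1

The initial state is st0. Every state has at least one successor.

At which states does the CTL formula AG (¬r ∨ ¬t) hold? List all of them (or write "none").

States satisfying ¬r ∨ ¬t: {st0, st1, st3}.
States satisfying AG (¬r ∨ ¬t): ∅.

none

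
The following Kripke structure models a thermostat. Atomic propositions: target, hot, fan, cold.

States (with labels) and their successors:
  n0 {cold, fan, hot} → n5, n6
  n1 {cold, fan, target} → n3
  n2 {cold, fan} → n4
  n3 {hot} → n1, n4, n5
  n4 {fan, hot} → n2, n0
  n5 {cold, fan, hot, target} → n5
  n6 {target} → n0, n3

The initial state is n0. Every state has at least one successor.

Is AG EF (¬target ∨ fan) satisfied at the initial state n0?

Yes

States satisfying EF (¬target ∨ fan): {n0, n1, n2, n3, n4, n5, n6}.
States satisfying AG EF (¬target ∨ fan): {n0, n1, n2, n3, n4, n5, n6}.
Every state reachable from n0 satisfies EF (¬target ∨ fan).
n0 ∈ Sat(AG EF (¬target ∨ fan)).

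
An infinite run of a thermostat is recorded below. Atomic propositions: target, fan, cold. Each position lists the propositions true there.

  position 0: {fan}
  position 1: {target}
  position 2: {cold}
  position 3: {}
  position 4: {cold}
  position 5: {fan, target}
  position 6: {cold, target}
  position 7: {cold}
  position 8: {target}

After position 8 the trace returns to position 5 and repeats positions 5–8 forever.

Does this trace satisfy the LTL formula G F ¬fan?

F ¬fan holds at every position 0..8, and those are all positions ever visited, so G F ¬fan holds.

Yes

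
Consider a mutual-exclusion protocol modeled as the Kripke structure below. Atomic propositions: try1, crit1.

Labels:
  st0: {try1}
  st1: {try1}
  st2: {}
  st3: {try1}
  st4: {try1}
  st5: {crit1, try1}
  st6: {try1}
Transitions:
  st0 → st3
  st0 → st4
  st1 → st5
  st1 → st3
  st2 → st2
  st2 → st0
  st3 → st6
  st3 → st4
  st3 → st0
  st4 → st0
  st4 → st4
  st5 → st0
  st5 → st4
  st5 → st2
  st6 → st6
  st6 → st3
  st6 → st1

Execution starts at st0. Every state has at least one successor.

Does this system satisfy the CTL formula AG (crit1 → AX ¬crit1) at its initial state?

States satisfying crit1 → AX ¬crit1: {st0, st1, st2, st3, st4, st5, st6}.
States satisfying AG (crit1 → AX ¬crit1): {st0, st1, st2, st3, st4, st5, st6}.
Every state reachable from st0 satisfies crit1 → AX ¬crit1.
st0 ∈ Sat(AG (crit1 → AX ¬crit1)).

Yes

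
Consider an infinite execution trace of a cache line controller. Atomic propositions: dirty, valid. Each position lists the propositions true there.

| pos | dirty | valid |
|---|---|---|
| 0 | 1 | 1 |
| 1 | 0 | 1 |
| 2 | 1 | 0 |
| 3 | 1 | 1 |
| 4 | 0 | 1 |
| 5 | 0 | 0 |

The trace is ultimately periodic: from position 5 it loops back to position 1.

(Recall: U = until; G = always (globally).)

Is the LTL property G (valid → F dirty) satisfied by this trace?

Yes

valid → F dirty holds at every position 0..5, and those are all positions ever visited, so G (valid → F dirty) holds.
Positions where valid holds: 0, 1, 3, 4.
Check F dirty at each: 0→ok, 1→ok, 3→ok, 4→ok.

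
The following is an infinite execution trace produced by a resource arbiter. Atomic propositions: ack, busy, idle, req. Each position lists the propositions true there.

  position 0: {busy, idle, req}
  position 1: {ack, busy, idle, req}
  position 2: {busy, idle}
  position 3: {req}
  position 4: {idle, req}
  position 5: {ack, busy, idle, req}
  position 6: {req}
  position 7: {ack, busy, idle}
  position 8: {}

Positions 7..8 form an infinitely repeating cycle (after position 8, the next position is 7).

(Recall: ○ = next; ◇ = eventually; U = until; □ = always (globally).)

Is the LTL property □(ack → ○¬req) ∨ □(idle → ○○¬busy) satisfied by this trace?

ack → ○¬req must hold at every position from 0 onward. It fails at position 5, so □(ack → ○¬req) is false.
Positions where ack holds: 1, 5, 7.
Check ○¬req at each: 1→ok, 5→fails, 7→ok.
idle → ○○¬busy must hold at every position from 0 onward. It fails at position 0, so □(idle → ○○¬busy) is false.
Positions where idle holds: 0, 1, 2, 4, 5, 7.
Check ○○¬busy at each: 0→fails, 1→ok, 2→ok, 4→ok, 5→fails, 7→fails.
At position 0: □(ack → ○¬req) is false; □(idle → ○○¬busy) is false; so □(ack → ○¬req) ∨ □(idle → ○○¬busy) is false.

Does not hold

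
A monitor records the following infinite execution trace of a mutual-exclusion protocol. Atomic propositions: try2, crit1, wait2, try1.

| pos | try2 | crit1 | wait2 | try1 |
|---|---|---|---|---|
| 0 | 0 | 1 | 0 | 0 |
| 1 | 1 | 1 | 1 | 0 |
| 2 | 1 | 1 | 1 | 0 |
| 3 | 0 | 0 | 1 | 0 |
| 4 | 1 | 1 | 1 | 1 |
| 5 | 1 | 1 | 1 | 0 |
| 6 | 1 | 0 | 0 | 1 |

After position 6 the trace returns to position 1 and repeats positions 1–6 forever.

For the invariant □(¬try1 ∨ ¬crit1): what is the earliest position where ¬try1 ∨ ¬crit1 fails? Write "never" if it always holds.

Check ¬try1 ∨ ¬crit1 at each position in order: 0 ✓, 1 ✓, 2 ✓, 3 ✓.
At position 4 the labels are {crit1, try1, try2, wait2}, so ¬try1 ∨ ¬crit1 is false there. This is the first violation.

4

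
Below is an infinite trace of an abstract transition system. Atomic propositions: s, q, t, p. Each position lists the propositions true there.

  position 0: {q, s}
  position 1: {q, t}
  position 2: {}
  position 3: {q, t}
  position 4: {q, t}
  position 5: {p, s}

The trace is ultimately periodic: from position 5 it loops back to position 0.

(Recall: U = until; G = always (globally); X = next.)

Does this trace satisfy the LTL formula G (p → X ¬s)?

p → X ¬s must hold at every position from 0 onward. It fails at position 5, so G (p → X ¬s) is false.
Positions where p holds: 5.
Check X ¬s at each: 5→fails.

Does not hold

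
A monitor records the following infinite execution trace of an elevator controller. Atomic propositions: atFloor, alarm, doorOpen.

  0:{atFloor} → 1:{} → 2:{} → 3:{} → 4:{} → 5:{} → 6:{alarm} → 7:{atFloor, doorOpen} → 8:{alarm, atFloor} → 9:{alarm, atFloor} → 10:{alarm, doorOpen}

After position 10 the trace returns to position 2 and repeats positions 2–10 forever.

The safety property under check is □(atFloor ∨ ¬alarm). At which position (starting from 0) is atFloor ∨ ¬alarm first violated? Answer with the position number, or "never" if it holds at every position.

6

Check atFloor ∨ ¬alarm at each position in order: 0 ✓, 1 ✓, 2 ✓, 3 ✓, 4 ✓, 5 ✓.
At position 6 the labels are {alarm}, so atFloor ∨ ¬alarm is false there. This is the first violation.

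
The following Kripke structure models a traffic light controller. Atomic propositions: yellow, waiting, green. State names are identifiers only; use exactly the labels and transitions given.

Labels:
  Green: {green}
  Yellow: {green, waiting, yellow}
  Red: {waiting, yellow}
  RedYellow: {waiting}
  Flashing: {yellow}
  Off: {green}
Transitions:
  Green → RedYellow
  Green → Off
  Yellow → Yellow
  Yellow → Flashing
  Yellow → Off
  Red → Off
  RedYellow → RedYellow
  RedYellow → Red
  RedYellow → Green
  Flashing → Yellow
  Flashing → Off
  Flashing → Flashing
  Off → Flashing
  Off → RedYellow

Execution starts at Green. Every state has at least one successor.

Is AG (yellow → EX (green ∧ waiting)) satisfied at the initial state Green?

States satisfying yellow → EX (green ∧ waiting): {Green, Yellow, RedYellow, Flashing, Off}.
States satisfying AG (yellow → EX (green ∧ waiting)): ∅.
Red is reachable from Green and violates yellow → EX (green ∧ waiting), so AG fails at Green.
Green ∉ Sat(AG (yellow → EX (green ∧ waiting))).

Violated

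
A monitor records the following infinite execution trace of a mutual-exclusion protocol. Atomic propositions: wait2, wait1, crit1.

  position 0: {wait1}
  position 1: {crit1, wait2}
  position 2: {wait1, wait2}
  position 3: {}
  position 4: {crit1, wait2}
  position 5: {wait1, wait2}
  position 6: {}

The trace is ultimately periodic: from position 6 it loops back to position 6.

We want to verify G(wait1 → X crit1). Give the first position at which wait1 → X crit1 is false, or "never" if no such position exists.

2

Check wait1 → X crit1 at each position in order: 0 ✓, 1 ✓.
At position 2 the labels are {wait1, wait2} and the next position 3 has {}, so wait1 → X crit1 is false there. This is the first violation.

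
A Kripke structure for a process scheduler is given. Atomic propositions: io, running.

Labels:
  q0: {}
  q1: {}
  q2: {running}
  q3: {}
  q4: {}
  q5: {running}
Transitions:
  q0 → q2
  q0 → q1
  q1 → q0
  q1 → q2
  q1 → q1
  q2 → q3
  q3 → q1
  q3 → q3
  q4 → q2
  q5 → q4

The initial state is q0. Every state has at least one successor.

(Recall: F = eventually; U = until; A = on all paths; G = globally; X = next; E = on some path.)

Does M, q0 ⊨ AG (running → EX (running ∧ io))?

No

States satisfying running → EX (running ∧ io): {q0, q1, q3, q4}.
States satisfying AG (running → EX (running ∧ io)): ∅.
q2 is reachable from q0 and violates running → EX (running ∧ io), so AG fails at q0.
q0 ∉ Sat(AG (running → EX (running ∧ io))).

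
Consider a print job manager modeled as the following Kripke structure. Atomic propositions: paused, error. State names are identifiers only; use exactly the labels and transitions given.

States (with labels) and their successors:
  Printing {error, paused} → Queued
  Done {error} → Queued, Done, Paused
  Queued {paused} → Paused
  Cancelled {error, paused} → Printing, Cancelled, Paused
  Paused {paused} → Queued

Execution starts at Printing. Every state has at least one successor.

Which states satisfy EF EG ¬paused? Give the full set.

{Done}

States satisfying EG ¬paused: {Done}.
States satisfying EF EG ¬paused: {Done}.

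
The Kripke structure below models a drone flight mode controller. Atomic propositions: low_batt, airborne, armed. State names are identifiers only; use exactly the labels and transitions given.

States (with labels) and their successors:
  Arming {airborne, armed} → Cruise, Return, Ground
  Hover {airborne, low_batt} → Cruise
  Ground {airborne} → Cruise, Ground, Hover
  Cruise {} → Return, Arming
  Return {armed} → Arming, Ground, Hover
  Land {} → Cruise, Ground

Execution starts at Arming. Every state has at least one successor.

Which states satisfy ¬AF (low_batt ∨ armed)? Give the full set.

{Ground, Land}

States satisfying low_batt ∨ armed: {Arming, Hover, Return}.
States satisfying AF (low_batt ∨ armed): {Arming, Hover, Cruise, Return}.
States satisfying ¬AF (low_batt ∨ armed): {Ground, Land}.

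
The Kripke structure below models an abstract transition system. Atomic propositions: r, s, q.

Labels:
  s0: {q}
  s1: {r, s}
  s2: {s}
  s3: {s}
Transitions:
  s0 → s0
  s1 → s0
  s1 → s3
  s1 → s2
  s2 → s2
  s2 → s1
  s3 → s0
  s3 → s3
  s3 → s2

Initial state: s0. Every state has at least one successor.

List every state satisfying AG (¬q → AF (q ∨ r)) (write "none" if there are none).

{s0}

States satisfying ¬q → AF (q ∨ r): {s0, s1}.
States satisfying AG (¬q → AF (q ∨ r)): {s0}.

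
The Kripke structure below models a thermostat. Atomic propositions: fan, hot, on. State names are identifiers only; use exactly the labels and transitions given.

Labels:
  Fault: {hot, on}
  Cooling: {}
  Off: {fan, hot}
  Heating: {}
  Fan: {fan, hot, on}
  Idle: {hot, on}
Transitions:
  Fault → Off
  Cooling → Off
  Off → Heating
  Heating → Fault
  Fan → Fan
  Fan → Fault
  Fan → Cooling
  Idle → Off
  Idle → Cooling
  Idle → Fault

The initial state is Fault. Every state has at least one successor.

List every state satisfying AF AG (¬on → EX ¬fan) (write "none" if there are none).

{Fault, Cooling, Off, Heating, Idle}

States satisfying AG (¬on → EX ¬fan): {Fault, Off, Heating}.
States satisfying AF AG (¬on → EX ¬fan): {Fault, Cooling, Off, Heating, Idle}.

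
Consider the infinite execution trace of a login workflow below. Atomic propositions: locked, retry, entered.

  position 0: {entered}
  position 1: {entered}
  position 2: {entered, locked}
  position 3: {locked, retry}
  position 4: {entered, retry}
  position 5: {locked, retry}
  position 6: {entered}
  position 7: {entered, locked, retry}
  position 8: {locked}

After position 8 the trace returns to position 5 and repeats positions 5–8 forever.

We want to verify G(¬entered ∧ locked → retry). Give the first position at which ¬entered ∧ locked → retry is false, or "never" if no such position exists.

8

Check ¬entered ∧ locked → retry at each position in order: 0 ✓, 1 ✓, 2 ✓, 3 ✓, 4 ✓, 5 ✓, 6 ✓, 7 ✓.
At position 8 the labels are {locked}, so ¬entered ∧ locked → retry is false there. This is the first violation.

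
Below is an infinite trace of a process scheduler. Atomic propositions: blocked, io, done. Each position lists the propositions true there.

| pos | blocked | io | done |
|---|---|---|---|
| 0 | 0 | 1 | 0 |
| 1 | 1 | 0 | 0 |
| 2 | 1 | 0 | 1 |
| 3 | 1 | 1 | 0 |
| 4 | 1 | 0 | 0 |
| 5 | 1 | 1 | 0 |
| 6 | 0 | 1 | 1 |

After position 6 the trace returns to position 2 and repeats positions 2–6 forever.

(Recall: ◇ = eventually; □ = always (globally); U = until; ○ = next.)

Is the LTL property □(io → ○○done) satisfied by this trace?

Does not hold

io → ○○done must hold at every position from 0 onward. It fails at position 3, so □(io → ○○done) is false.
Positions where io holds: 0, 3, 5, 6.
Check ○○done at each: 0→ok, 3→fails, 5→ok, 6→fails.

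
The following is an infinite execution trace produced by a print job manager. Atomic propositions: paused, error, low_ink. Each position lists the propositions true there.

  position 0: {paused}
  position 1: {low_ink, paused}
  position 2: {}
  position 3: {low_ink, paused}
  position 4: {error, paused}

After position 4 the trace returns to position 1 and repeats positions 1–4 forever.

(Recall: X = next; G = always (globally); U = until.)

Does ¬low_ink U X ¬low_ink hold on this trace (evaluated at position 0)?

Walking from position 0: X ¬low_ink first holds at position 1, and ¬low_ink holds at every earlier position along the way, so ¬low_ink U X ¬low_ink holds.

Holds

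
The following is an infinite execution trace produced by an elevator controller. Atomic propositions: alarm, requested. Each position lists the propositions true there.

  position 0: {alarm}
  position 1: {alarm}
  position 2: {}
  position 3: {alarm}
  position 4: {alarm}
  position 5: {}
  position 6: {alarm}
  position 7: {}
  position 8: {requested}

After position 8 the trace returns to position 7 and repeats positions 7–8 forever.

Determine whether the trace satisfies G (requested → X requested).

requested → X requested must hold at every position from 0 onward. It fails at position 8, so G (requested → X requested) is false.
Positions where requested holds: 8.
Check X requested at each: 8→fails.

Violated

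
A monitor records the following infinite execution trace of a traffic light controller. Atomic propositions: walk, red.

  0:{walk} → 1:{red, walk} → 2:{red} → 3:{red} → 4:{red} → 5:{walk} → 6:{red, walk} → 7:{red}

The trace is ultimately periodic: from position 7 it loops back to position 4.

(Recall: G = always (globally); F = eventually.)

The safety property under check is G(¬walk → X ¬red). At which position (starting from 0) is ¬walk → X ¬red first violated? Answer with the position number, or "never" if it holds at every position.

2

Check ¬walk → X ¬red at each position in order: 0 ✓, 1 ✓.
At position 2 the labels are {red} and the next position 3 has {red}, so ¬walk → X ¬red is false there. This is the first violation.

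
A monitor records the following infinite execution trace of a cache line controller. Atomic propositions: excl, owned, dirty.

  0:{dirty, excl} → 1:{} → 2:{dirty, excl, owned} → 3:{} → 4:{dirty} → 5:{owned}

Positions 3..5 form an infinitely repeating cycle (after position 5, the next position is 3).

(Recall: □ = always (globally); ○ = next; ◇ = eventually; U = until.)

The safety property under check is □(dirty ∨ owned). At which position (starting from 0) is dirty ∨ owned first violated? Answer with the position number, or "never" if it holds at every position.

1

Check dirty ∨ owned at each position in order: 0 ✓.
At position 1 the labels are {}, so dirty ∨ owned is false there. This is the first violation.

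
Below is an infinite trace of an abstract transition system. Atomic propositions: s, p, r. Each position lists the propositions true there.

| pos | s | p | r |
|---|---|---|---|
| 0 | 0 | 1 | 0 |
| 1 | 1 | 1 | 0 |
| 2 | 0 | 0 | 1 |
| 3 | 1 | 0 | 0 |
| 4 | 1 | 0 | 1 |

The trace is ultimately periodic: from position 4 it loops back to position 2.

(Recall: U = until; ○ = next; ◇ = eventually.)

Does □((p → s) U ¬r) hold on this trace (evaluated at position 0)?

(p → s) U ¬r holds at every position 0..4, and those are all positions ever visited, so □((p → s) U ¬r) holds.

Satisfied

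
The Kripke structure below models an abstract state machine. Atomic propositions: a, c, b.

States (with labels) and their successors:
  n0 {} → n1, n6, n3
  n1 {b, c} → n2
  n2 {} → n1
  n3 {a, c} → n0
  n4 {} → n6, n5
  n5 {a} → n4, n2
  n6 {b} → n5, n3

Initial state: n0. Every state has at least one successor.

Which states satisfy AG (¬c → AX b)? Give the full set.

States satisfying ¬c → AX b: {n1, n2, n3}.
States satisfying AG (¬c → AX b): {n1, n2}.

{n1, n2}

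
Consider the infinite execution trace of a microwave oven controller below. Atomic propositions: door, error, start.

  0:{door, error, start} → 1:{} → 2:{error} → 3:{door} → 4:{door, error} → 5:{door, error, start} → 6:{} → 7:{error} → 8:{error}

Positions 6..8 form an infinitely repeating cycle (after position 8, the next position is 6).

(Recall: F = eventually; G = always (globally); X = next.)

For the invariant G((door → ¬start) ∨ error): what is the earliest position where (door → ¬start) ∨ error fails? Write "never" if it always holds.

(door → ¬start) ∨ error holds at every position 0..8, and those are all the positions the trace ever visits, so the invariant G((door → ¬start) ∨ error) is never violated.

never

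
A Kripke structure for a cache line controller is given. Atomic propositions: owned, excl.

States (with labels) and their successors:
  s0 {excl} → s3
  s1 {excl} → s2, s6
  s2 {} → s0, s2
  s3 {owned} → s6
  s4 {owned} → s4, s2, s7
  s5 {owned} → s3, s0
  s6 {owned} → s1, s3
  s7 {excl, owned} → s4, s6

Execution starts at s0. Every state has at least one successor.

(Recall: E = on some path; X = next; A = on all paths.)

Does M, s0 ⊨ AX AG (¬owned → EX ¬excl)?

Yes

States satisfying AG (¬owned → EX ¬excl): {s0, s1, s2, s3, s4, s5, s6, s7}.
States satisfying AX AG (¬owned → EX ¬excl): {s0, s1, s2, s3, s4, s5, s6, s7}.
s0 ∈ Sat(AX AG (¬owned → EX ¬excl)).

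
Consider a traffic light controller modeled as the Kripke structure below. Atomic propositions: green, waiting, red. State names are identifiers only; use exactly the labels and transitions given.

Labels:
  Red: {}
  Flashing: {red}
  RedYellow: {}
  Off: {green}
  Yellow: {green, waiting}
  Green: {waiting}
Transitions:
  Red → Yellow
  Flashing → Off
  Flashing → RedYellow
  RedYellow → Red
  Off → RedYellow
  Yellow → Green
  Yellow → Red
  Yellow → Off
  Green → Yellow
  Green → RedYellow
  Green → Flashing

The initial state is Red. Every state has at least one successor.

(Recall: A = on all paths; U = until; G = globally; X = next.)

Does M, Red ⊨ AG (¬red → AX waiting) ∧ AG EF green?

States satisfying ¬red → AX waiting: {Red, Flashing}.
States satisfying AG (¬red → AX waiting): ∅.
States satisfying EF green: {Red, Flashing, RedYellow, Off, Yellow, Green}.
States satisfying AG EF green: {Red, Flashing, RedYellow, Off, Yellow, Green}.
States satisfying AG (¬red → AX waiting) ∧ AG EF green: ∅.
Red ∉ Sat(AG (¬red → AX waiting) ∧ AG EF green).

Violated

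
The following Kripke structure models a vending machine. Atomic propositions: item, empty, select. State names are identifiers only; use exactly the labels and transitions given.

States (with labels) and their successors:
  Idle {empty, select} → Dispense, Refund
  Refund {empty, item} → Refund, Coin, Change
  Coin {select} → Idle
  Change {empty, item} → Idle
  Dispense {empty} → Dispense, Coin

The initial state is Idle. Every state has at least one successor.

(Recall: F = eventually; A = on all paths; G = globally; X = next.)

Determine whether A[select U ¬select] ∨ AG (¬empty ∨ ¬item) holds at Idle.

Satisfied

States satisfying select: {Idle, Coin}.
States satisfying ¬select: {Refund, Change, Dispense}.
States satisfying A[select U ¬select]: {Idle, Refund, Coin, Change, Dispense}.
States satisfying ¬empty ∨ ¬item: {Idle, Coin, Dispense}.
States satisfying AG (¬empty ∨ ¬item): ∅.
States satisfying A[select U ¬select] ∨ AG (¬empty ∨ ¬item): {Idle, Refund, Coin, Change, Dispense}.
Idle ∈ Sat(A[select U ¬select] ∨ AG (¬empty ∨ ¬item)).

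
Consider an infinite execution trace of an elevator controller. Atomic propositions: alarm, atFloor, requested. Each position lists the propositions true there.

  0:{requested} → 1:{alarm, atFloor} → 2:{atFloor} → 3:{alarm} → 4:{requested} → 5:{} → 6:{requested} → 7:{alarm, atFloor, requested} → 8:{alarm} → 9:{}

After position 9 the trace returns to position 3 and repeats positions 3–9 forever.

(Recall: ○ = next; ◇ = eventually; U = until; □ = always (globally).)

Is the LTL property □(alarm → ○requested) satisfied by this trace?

Does not hold

alarm → ○requested must hold at every position from 0 onward. It fails at position 1, so □(alarm → ○requested) is false.
Positions where alarm holds: 1, 3, 7, 8.
Check ○requested at each: 1→fails, 3→ok, 7→fails, 8→fails.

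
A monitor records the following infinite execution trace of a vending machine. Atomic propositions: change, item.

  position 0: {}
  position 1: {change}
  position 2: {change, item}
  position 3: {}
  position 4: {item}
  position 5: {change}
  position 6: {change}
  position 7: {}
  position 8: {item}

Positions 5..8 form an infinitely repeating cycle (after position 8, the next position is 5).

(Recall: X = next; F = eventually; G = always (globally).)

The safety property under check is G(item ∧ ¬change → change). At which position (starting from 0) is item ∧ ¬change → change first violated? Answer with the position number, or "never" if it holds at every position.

Check item ∧ ¬change → change at each position in order: 0 ✓, 1 ✓, 2 ✓, 3 ✓.
At position 4 the labels are {item}, so item ∧ ¬change → change is false there. This is the first violation.

4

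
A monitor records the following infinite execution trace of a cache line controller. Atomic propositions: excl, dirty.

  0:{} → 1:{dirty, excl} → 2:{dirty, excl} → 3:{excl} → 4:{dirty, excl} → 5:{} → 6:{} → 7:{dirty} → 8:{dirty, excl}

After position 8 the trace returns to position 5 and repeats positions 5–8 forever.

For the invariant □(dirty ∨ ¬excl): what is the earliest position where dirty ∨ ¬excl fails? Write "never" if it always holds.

3

Check dirty ∨ ¬excl at each position in order: 0 ✓, 1 ✓, 2 ✓.
At position 3 the labels are {excl}, so dirty ∨ ¬excl is false there. This is the first violation.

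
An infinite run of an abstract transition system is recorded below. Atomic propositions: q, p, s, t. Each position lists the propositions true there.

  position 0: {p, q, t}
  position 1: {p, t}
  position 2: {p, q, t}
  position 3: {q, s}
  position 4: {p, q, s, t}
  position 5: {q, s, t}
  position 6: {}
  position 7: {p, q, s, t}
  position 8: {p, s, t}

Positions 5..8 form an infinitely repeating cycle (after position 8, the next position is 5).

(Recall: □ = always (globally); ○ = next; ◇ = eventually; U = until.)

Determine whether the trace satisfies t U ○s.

Satisfied

Walking from position 0: ○s first holds at position 2, and t holds at every earlier position along the way, so t U ○s holds.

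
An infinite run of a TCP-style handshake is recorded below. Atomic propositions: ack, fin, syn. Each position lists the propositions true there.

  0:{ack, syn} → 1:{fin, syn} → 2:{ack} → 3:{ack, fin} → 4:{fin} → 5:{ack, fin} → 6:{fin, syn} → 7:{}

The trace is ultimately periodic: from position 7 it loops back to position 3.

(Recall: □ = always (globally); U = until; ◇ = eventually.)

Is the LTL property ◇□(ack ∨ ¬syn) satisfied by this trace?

Does not hold

□(ack ∨ ¬syn) is false at every position 0..7, so it never becomes true and ◇□(ack ∨ ¬syn) fails.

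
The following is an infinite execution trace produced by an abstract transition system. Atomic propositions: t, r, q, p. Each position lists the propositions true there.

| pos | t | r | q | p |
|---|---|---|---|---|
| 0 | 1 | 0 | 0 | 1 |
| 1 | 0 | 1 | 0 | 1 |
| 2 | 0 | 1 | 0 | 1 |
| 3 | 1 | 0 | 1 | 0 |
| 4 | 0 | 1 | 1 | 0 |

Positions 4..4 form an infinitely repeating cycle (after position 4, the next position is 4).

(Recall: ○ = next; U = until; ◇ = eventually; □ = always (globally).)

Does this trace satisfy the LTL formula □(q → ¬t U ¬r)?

No

q → ¬t U ¬r must hold at every position from 0 onward. It fails at position 4, so □(q → ¬t U ¬r) is false.
Positions where q holds: 3, 4.
Check ¬t U ¬r at each: 3→ok, 4→fails.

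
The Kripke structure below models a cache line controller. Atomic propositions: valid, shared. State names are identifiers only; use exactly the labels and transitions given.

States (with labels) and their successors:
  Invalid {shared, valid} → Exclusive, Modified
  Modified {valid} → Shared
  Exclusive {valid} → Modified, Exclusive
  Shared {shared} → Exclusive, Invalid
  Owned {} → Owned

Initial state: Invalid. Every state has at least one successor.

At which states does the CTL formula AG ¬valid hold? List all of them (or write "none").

States satisfying ¬valid: {Shared, Owned}.
States satisfying AG ¬valid: {Owned}.

{Owned}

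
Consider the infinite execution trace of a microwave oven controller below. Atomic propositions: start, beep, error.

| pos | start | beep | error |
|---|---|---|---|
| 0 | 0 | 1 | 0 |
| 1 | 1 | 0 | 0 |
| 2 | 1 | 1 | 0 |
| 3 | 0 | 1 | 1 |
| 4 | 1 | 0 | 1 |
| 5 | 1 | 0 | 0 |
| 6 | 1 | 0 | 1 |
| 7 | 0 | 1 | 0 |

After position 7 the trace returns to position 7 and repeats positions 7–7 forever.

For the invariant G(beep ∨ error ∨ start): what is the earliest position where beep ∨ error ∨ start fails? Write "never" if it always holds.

beep ∨ error ∨ start holds at every position 0..7, and those are all the positions the trace ever visits, so the invariant G(beep ∨ error ∨ start) is never violated.

never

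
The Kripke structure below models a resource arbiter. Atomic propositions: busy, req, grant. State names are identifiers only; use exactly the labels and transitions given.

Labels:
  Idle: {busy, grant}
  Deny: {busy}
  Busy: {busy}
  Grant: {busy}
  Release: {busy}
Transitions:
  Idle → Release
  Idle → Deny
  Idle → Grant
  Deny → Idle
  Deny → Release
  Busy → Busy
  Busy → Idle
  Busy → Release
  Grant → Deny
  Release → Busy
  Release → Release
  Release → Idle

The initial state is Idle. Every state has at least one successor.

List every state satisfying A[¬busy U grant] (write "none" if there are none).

{Idle}

States satisfying ¬busy: ∅.
States satisfying grant: {Idle}.
States satisfying A[¬busy U grant]: {Idle}.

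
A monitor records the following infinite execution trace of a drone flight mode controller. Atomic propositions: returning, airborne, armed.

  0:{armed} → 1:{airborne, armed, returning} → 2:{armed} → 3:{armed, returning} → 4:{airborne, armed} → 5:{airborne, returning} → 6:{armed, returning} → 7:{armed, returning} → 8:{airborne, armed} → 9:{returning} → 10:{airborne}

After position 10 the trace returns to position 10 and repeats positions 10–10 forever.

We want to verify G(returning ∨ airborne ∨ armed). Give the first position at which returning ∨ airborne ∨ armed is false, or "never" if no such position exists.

returning ∨ airborne ∨ armed holds at every position 0..10, and those are all the positions the trace ever visits, so the invariant G(returning ∨ airborne ∨ armed) is never violated.

never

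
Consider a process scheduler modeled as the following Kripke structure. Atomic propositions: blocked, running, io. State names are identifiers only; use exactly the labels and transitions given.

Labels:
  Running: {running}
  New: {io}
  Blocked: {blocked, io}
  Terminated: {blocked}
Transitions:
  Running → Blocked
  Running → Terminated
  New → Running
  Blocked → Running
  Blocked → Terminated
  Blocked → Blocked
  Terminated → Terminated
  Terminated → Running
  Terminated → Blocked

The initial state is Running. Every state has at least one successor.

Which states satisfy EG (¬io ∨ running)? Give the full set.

States satisfying ¬io ∨ running: {Running, Terminated}.
States satisfying EG (¬io ∨ running): {Running, Terminated}.

{Running, Terminated}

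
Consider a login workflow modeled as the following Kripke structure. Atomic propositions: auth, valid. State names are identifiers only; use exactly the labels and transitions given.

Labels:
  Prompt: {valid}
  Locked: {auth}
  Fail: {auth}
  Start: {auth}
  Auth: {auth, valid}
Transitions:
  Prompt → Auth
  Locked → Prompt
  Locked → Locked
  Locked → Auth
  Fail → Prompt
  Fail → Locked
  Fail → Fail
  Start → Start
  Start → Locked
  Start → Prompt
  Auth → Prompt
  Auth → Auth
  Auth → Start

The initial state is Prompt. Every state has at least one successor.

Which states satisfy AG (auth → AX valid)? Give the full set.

States satisfying auth → AX valid: {Prompt}.
States satisfying AG (auth → AX valid): ∅.

none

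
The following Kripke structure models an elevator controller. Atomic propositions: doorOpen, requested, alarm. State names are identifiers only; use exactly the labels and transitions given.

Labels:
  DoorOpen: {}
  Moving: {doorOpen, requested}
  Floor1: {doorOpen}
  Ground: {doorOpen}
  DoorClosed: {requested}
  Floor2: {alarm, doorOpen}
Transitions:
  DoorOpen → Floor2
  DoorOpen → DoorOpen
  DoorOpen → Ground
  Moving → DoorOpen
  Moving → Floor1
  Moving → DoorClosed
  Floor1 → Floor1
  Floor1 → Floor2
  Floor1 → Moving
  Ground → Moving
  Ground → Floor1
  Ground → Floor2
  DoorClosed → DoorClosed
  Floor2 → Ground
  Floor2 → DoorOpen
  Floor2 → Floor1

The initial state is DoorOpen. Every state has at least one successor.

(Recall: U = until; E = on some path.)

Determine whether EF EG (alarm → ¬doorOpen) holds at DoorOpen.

Satisfied

States satisfying EG (alarm → ¬doorOpen): {DoorOpen, Moving, Floor1, Ground, DoorClosed}.
States satisfying EF EG (alarm → ¬doorOpen): {DoorOpen, Moving, Floor1, Ground, DoorClosed, Floor2}.
Some path from DoorOpen reaches a state where EG (alarm → ¬doorOpen) holds.
DoorOpen ∈ Sat(EF EG (alarm → ¬doorOpen)).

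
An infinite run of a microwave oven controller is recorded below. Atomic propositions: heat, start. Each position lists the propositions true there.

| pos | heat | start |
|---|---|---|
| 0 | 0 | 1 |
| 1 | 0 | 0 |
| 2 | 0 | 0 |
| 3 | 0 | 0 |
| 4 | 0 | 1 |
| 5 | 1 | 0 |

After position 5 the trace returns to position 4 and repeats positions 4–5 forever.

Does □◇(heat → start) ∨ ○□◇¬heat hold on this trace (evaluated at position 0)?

Yes

◇(heat → start) holds at every position 0..5, and those are all positions ever visited, so □◇(heat → start) holds.
The position after 0 is 1; □◇¬heat is true there.
At position 0: □◇(heat → start) is true; ○□◇¬heat is true; so □◇(heat → start) ∨ ○□◇¬heat is true.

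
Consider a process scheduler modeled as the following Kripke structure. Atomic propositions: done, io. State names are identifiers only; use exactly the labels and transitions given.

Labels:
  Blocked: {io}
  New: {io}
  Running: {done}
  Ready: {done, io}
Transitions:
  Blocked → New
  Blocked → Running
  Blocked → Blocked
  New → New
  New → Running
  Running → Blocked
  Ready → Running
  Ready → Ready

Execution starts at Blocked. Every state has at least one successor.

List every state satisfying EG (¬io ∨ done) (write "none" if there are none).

States satisfying ¬io ∨ done: {Running, Ready}.
States satisfying EG (¬io ∨ done): {Ready}.

{Ready}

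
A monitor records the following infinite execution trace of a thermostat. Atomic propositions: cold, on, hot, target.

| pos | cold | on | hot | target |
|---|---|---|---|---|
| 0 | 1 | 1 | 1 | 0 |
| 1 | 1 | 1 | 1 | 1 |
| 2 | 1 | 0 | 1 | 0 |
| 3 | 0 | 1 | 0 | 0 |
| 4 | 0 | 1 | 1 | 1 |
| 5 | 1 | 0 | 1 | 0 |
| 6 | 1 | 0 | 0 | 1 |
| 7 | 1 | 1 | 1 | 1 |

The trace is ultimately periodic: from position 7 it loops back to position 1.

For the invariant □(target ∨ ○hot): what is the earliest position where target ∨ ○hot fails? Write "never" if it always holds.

2

Check target ∨ ○hot at each position in order: 0 ✓, 1 ✓.
At position 2 the labels are {cold, hot} and the next position 3 has {on}, so target ∨ ○hot is false there. This is the first violation.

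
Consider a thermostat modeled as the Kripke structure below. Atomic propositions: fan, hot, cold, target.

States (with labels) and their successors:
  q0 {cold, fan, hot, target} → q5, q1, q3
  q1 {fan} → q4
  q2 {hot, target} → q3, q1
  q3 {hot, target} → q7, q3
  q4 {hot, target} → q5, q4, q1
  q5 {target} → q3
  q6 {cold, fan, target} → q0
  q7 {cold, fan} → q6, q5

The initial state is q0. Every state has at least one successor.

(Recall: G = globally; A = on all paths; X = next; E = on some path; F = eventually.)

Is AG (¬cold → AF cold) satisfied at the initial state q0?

States satisfying ¬cold → AF cold: {q0, q6, q7}.
States satisfying AG (¬cold → AF cold): ∅.
q1 is reachable from q0 and violates ¬cold → AF cold, so AG fails at q0.
q0 ∉ Sat(AG (¬cold → AF cold)).

No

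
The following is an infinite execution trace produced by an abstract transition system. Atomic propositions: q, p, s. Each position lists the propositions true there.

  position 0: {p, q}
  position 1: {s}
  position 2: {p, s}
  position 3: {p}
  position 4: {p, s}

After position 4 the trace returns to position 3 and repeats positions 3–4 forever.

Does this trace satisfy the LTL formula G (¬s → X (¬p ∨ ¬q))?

Yes

¬s → X (¬p ∨ ¬q) holds at every position 0..4, and those are all positions ever visited, so G (¬s → X (¬p ∨ ¬q)) holds.
Positions where ¬s holds: 0, 3.
Check X (¬p ∨ ¬q) at each: 0→ok, 3→ok.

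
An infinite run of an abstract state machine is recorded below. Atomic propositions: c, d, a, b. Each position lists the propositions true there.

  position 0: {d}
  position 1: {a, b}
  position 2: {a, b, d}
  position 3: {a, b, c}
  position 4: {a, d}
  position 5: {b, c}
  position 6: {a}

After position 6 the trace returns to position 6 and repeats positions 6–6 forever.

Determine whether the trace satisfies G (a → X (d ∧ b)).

No

a → X (d ∧ b) must hold at every position from 0 onward. It fails at position 2, so G (a → X (d ∧ b)) is false.
Positions where a holds: 1, 2, 3, 4, 6.
Check X (d ∧ b) at each: 1→ok, 2→fails, 3→fails, 4→fails, 6→fails.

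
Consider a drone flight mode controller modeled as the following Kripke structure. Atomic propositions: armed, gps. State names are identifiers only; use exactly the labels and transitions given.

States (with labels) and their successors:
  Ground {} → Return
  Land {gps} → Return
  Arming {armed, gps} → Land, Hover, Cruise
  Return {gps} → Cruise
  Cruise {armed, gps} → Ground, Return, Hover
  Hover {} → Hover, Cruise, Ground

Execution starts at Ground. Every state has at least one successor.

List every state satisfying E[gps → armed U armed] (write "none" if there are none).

States satisfying gps → armed: {Ground, Arming, Cruise, Hover}.
States satisfying armed: {Arming, Cruise}.
States satisfying E[gps → armed U armed]: {Arming, Cruise, Hover}.

{Arming, Cruise, Hover}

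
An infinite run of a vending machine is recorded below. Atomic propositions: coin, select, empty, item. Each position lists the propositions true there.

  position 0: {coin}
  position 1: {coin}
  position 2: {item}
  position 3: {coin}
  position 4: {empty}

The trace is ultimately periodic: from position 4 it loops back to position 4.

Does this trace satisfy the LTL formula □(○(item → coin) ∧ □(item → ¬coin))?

Violated

○(item → coin) ∧ □(item → ¬coin) must hold at every position from 0 onward. It fails at position 1, so □(○(item → coin) ∧ □(item → ¬coin)) is false.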